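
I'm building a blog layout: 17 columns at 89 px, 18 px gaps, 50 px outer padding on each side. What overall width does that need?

Total width: 2·50 + 17·89 + 16·18 = 1901 px.

1901 px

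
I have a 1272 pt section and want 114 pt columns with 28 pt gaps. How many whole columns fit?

9 columns

Each extra column adds 114 + 28 = 142 pt.
(1272 + 28) / 142 = 9.15, so 9 columns fit.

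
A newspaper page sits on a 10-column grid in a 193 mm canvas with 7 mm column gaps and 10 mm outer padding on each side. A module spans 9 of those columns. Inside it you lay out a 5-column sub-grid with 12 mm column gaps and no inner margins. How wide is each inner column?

21.4 mm

Subtract both margins: 193 − 2·10 = 173 mm.
173 − 9·7 = 110; ÷10 gives c = 11 mm.
9-column span = 9·11 + 8·7 = 155 mm.
155 − 4·12 = 107; ÷5 gives d = 21.4 mm.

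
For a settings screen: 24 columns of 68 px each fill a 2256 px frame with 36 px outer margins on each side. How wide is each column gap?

24 px

Take off 72 px of margins, leaving 2184 px.
24·68 + 23g = 2184 → 23g = 552 → g = 24 px.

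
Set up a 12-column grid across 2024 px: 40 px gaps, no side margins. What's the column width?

132 px

Subtracting 11 gaps of 40 leaves 1584 for 12 columns, so c = 132 px.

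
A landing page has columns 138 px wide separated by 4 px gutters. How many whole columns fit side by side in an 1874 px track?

13 columns: 13·138 + 12·4 = 1842 px ≤ 1874.
14 columns: 1984 px > 1874. So 13.

13 columns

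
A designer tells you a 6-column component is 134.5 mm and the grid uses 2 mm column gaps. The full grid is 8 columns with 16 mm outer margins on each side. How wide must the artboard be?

212 mm

Subtracting 5 column gaps of 2 leaves 124.5 for 6 columns, so c = 20.75 mm.
Total width: 2·16 + 8·20.75 + 7·2 = 212 mm.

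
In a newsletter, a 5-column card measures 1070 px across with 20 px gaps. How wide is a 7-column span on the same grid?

1506 px

Subtracting 4 gaps of 20 leaves 990 for 5 columns, so c = 198 px.
7-column span = 7·198 + 6·20 = 1506 px.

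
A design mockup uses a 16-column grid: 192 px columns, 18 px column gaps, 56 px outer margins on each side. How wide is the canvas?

3454 px

Adding margins, columns and gutters: 112 + 3072 + 270 = 3454 px.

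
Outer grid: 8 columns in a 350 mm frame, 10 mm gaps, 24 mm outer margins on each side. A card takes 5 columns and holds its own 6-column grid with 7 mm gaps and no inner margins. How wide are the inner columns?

25 mm

Take off 48 mm of margins, leaving 302 mm.
8 columns + 7 gaps: 8c + 7·10 = 302.
8c = 302 − 70 = 232, so c = 29 mm.
5 columns plus 4 gaps: 145 + 40 = 185 mm.
6 columns + 5 gaps: 6d + 5·7 = 185.
6d = 185 − 35 = 150, so d = 25 mm.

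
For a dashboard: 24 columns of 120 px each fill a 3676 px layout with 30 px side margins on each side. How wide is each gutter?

Content width = 3676 − 2·30 = 3616 px.
24·120 + 23g = 3616 → 23g = 736 → g = 32 px.

32 px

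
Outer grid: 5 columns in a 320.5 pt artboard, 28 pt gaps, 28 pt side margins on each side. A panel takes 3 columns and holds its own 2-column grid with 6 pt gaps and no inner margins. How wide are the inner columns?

70.75 pt

Inside the margins: 320.5 − 56 = 264.5 pt.
Subtracting 4 gaps of 28 leaves 152.5 for 5 columns, so c = 30.5 pt.
3-column span = 3·30.5 + 2·28 = 147.5 pt.
2d + 1·6 = 147.5 → 2d = 141.5 → d = 70.75 pt.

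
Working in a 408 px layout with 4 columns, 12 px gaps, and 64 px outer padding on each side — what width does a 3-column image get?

Inside the margins: 408 − 128 = 280 px.
4c + 3·12 = 280 → 4c = 244 → c = 61 px.
3-column span = 3·61 + 2·12 = 207 px.

207 px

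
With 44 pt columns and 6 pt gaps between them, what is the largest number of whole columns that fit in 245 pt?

5 columns

5 columns: 5·44 + 4·6 = 244 pt ≤ 245.
6 columns: 294 pt > 245. So 5.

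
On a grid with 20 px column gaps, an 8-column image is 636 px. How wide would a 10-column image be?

8 columns + 7 column gaps: 8c + 7·20 = 636.
8c = 636 − 140 = 496, so c = 62 px.
10 columns plus 9 column gaps: 620 + 180 = 800 px.

800 px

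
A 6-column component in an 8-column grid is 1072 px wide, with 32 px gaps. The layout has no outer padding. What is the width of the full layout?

1440 px

1072 − 5·32 = 912; ÷6 gives c = 152 px.
Layout = 8·152 + 7·32 = 1216 + 224 = 1440 px.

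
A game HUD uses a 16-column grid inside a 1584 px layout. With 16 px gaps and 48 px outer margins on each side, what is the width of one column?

78 px

Subtract both margins: 1584 − 2·48 = 1488 px.
16c + 15·16 = 1488 → 16c = 1248 → c = 78 px.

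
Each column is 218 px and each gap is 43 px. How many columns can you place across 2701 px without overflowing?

k columns need k·218 + (k−1)·43 = k·261 − 43.
k·261 − 43 ≤ 2701 → k ≤ 2744 / 261 ≈ 10.51, so k = 10.

10 columns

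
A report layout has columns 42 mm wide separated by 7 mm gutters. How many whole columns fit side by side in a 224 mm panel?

4 columns

4 columns: 4·42 + 3·7 = 189 mm ≤ 224.
5 columns: 238 mm > 224. So 4.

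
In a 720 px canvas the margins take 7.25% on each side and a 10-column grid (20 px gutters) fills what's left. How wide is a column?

43.56 px

Each margin = 7.25% of 720 = 52.2 px; content = 720 − 2·52.2 = 615.6 px.
10c + 9·20 = 615.6 → 10c = 435.6 → c = 43.56 px.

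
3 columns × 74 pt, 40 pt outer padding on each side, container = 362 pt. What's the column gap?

30 pt

Take off 80 pt of margins, leaving 282 pt.
3 columns take 3·74 = 222 pt; remaining 60 splits into 2 column gaps.
g = 60 / 2 = 30 pt.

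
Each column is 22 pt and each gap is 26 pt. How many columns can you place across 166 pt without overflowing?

4 columns

Each extra column adds 22 + 26 = 48 pt.
(166 + 26) / 48 = 4.00, so 4 columns fit.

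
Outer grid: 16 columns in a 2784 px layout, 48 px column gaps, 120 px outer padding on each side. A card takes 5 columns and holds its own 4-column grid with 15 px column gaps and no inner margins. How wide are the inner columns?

179.25 px

Subtract both margins: 2784 − 2·120 = 2544 px.
Subtracting 15 column gaps of 48 leaves 1824 for 16 columns, so c = 114 px.
5 columns plus 4 column gaps: 570 + 192 = 762 px.
4d + 3·15 = 762 → 4d = 717 → d = 179.25 px.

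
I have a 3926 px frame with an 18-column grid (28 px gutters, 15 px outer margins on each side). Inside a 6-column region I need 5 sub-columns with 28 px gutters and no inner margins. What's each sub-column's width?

233.6 px

Subtract both margins: 3926 − 2·15 = 3896 px.
18 columns + 17 gutters: 18c + 17·28 = 3896.
18c = 3896 − 476 = 3420, so c = 190 px.
6-column span = 6·190 + 5·28 = 1280 px.
5 columns + 4 gutters: 5d + 4·28 = 1280.
5d = 1280 − 112 = 1168, so d = 233.6 px.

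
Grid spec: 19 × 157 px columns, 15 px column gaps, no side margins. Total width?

3253 px

Total width: 19·157 + 18·15 = 3253 px.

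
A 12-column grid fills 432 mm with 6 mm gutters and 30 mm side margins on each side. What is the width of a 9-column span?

277.5 mm

Content width = 432 − 2·30 = 372 mm.
12 columns + 11 gutters: 12c + 11·6 = 372.
12c = 372 − 66 = 306, so c = 25.5 mm.
Span of 9: 9·25.5 + 8·6 = 229.5 + 48 = 277.5 mm.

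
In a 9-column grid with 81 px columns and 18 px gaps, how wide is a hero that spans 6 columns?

6-column span = 6·81 + 5·18 = 576 px.

576 px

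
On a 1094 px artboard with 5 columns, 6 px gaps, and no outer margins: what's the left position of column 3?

440 px

Subtracting 4 gaps of 6 leaves 1070 for 5 columns, so c = 214 px.
Before column 3: 2 columns + 2 gaps.
Offset = 2·(214 + 6) = 2·220 = 440 px.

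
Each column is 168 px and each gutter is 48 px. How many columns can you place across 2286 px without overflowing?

Each extra column adds 168 + 48 = 216 px.
(2286 + 48) / 216 = 10.81, so 10 columns fit.

10 columns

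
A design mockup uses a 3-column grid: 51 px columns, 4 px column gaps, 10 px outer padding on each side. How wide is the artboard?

Adding margins, columns and gutters: 20 + 153 + 8 = 181 px.

181 px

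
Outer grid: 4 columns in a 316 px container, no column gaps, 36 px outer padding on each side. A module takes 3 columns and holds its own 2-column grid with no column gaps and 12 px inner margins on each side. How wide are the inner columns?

Subtract both margins: 316 − 2·36 = 244 px.
244 / 4 = 61 px per column.
With no column gaps, 3 columns span 3·61 = 183 px.
Inner content = 183 − 2·12 = 159 px.
2d = 159 → d = 79.5 px.

79.5 px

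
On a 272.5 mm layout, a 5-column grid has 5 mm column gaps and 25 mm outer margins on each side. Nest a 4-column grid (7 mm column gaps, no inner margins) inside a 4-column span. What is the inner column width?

39 mm

Subtract both margins: 272.5 − 2·25 = 222.5 mm.
5 columns + 4 column gaps: 5c + 4·5 = 222.5.
5c = 222.5 − 20 = 202.5, so c = 40.5 mm.
Span of 4: 4·40.5 + 3·5 = 162 + 15 = 177 mm.
4 columns + 3 column gaps: 4d + 3·7 = 177.
4d = 177 − 21 = 156, so d = 39 mm.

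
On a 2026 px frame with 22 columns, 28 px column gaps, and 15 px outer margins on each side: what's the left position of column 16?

Subtract both margins: 2026 − 2·15 = 1996 px.
Subtracting 21 column gaps of 28 leaves 1408 for 22 columns, so c = 64 px.
Column 16 starts at margin + 15·(column + gutter) = 15 + 15·92 = 1395 px.

1395 px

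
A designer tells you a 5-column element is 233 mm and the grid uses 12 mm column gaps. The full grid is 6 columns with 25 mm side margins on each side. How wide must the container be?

233 − 4·12 = 185; ÷5 gives c = 37 mm.
Container = 2·25 + 6·37 + 5·12 = 50 + 222 + 60 = 332 mm.

332 mm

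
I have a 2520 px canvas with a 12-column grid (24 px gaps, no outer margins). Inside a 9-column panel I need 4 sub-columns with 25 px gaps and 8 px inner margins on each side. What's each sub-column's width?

448.25 px

2520 − 11·24 = 2256; ÷12 gives c = 188 px.
Span of 9: 9·188 + 8·24 = 1692 + 192 = 1884 px.
Inner content = 1884 − 2·8 = 1868 px.
1868 − 3·25 = 1793; ÷4 gives d = 448.25 px.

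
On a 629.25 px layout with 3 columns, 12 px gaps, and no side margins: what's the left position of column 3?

3c + 2·12 = 629.25 → 3c = 605.25 → c = 201.75 px.
Before column 3: 2 columns + 2 gaps.
Offset = 2·(201.75 + 12) = 2·213.75 = 427.5 px.

427.5 px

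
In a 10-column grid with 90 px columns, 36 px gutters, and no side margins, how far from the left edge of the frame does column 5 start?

Before column 5: 4 columns + 4 gutters.
Offset = 4·(90 + 36) = 4·126 = 504 px.

504 px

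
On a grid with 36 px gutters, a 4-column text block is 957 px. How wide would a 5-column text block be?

957 − 3·36 = 849; ÷4 gives c = 212.25 px.
5-column span = 5·212.25 + 4·36 = 1205.25 px.

1205.25 px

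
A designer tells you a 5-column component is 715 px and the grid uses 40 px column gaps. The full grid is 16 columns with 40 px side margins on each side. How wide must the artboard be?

2456 px

Subtracting 4 column gaps of 40 leaves 555 for 5 columns, so c = 111 px.
Adding margins, columns and gutters: 80 + 1776 + 600 = 2456 px.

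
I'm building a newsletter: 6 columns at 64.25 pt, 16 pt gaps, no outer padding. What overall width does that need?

465.5 pt

Total width: 6·64.25 + 5·16 = 465.5 pt.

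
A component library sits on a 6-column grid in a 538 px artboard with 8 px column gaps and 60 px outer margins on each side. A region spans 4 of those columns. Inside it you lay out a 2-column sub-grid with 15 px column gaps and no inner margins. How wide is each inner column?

Take off 120 px of margins, leaving 418 px.
Subtracting 5 column gaps of 8 leaves 378 for 6 columns, so c = 63 px.
4 columns plus 3 column gaps: 252 + 24 = 276 px.
276 − 1·15 = 261; ÷2 gives d = 130.5 px.

130.5 px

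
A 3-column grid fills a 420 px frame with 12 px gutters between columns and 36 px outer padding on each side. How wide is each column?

108 px

Subtract both margins: 420 − 2·36 = 348 px.
3c + 2·12 = 348 → 3c = 324 → c = 108 px.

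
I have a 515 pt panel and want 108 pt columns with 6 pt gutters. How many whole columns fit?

4 columns

k columns need k·108 + (k−1)·6 = k·114 − 6.
k·114 − 6 ≤ 515 → k ≤ 521 / 114 ≈ 4.57, so k = 4.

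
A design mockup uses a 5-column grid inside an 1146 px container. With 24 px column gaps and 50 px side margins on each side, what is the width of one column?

190 px

Subtract both margins: 1146 − 2·50 = 1046 px.
5c + 4·24 = 1046 → 5c = 950 → c = 190 px.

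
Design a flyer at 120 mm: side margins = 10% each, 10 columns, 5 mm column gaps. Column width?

120 × (1 − 2·10%) = 120 × 80% = 96 mm for the columns.
10c + 9·5 = 96 → 10c = 51 → c = 5.1 mm.

5.1 mm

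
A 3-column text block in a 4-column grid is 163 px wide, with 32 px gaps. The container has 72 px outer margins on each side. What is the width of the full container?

163 − 2·32 = 99; ÷3 gives c = 33 px.
Adding margins, columns and gutters: 144 + 132 + 96 = 372 px.

372 px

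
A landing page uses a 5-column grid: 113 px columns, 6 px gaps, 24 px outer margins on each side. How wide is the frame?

Adding margins, columns and gutters: 48 + 565 + 24 = 637 px.

637 px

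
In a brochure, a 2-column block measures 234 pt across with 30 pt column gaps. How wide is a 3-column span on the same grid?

366 pt

Subtracting 1 column gap of 30 leaves 204 for 2 columns, so c = 102 pt.
3-column span = 3·102 + 2·30 = 366 pt.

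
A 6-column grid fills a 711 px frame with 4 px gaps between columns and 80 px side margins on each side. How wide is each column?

88.5 px

Subtract both margins: 711 − 2·80 = 551 px.
Subtracting 5 gaps of 4 leaves 531 for 6 columns, so c = 88.5 px.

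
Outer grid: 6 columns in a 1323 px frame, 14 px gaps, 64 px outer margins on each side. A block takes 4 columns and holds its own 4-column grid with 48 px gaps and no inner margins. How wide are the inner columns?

Outer content = 1323 − 2·64 = 1195 px.
6 columns + 5 gaps: 6c + 5·14 = 1195.
6c = 1195 − 70 = 1125, so c = 187.5 px.
4 columns plus 3 gaps: 750 + 42 = 792 px.
4d + 3·48 = 792 → 4d = 648 → d = 162 px.

162 px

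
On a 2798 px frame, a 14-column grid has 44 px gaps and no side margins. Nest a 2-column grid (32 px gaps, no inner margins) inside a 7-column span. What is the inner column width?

14c + 13·44 = 2798 → 14c = 2226 → c = 159 px.
Span of 7: 7·159 + 6·44 = 1113 + 264 = 1377 px.
Subtracting 1 gap of 32 leaves 1345 for 2 columns, so d = 672.5 px.

672.5 px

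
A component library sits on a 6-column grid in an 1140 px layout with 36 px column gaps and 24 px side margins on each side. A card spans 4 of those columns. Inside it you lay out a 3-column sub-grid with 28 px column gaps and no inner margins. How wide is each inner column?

Inside the margins: 1140 − 48 = 1092 px.
6 columns + 5 column gaps: 6c + 5·36 = 1092.
6c = 1092 − 180 = 912, so c = 152 px.
4-column span = 4·152 + 3·36 = 716 px.
Subtracting 2 column gaps of 28 leaves 660 for 3 columns, so d = 220 px.

220 px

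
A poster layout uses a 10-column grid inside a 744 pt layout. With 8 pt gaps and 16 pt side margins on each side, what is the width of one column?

64 pt

Inside the margins: 744 − 32 = 712 pt.
Subtracting 9 gaps of 8 leaves 640 for 10 columns, so c = 64 pt.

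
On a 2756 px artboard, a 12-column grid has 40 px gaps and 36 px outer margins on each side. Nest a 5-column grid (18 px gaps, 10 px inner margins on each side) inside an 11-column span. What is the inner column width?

473 px

Inside the margins: 2756 − 72 = 2684 px.
12c + 11·40 = 2684 → 12c = 2244 → c = 187 px.
Span of 11: 11·187 + 10·40 = 2057 + 400 = 2457 px.
Inner content = 2457 − 2·10 = 2437 px.
5 columns + 4 gaps: 5d + 4·18 = 2437.
5d = 2437 − 72 = 2365, so d = 473 px.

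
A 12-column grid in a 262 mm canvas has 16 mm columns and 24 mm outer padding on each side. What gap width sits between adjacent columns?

2 mm

Content width = 262 − 2·24 = 214 mm.
12·16 + 11g = 214 → 11g = 22 → g = 2 mm.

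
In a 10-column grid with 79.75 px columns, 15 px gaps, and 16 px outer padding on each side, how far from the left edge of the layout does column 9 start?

Column 9 starts at margin + 8·(column + gutter) = 16 + 8·94.75 = 774 px.

774 px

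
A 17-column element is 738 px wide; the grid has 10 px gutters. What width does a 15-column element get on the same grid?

650 px

Subtracting 16 gutters of 10 leaves 578 for 17 columns, so c = 34 px.
15 columns plus 14 gutters: 510 + 140 = 650 px.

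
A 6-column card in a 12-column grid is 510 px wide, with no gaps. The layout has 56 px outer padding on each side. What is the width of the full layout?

1132 px

510 / 6 = 85 px per column.
Layout = 2·56 + 12·85 = 112 + 1020 = 1132 px.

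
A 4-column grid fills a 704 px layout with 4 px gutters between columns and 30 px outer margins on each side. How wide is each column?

Inside the margins: 704 − 60 = 644 px.
644 − 3·4 = 632; ÷4 gives c = 158 px.

158 px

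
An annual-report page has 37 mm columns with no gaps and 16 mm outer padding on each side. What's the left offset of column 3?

90 mm

Before column 3: the margin + 2 columns + 2 gaps.
Offset = 16 + 2·(37 + 0) = 16 + 74 = 90 mm.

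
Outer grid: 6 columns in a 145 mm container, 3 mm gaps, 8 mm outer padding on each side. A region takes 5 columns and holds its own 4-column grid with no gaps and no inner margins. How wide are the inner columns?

Subtract both margins: 145 − 2·8 = 129 mm.
6 columns + 5 gaps: 6c + 5·3 = 129.
6c = 129 − 15 = 114, so c = 19 mm.
5-column span = 5·19 + 4·3 = 107 mm.
4d = 107 → d = 26.75 mm.

26.75 mm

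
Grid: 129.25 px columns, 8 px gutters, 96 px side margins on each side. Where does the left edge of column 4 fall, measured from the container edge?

507.75 px

Before column 4: the margin + 3 columns + 3 gutters.
Offset = 96 + 3·(129.25 + 8) = 96 + 411.75 = 507.75 px.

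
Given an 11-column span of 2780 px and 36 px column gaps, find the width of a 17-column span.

Subtracting 10 column gaps of 36 leaves 2420 for 11 columns, so c = 220 px.
17-column span = 17·220 + 16·36 = 4316 px.

4316 px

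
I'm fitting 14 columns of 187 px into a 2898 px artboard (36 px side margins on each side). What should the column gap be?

16 px

Content width = 2898 − 2·36 = 2826 px.
Columns use 2618 px, leaving 208 px across 13 column gaps = 16 px each.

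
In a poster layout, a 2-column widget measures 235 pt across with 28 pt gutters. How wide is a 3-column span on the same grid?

366.5 pt

2 columns + 1 gutter: 2c + 1·28 = 235.
2c = 235 − 28 = 207, so c = 103.5 pt.
3-column span = 3·103.5 + 2·28 = 366.5 pt.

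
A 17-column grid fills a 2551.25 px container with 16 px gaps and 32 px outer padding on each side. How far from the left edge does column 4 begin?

473.75 px

Inside the margins: 2551.25 − 64 = 2487.25 px.
2487.25 − 16·16 = 2231.25; ÷17 gives c = 131.25 px.
Each column+gutter stride is 147.25 px; 3 of them past the 32 px margin is 32 + 441.75 = 473.75 px.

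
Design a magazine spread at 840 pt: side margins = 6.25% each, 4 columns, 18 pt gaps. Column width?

170.25 pt

Margins: 6.25% × 840 = 52.5 pt each, so content = 840 − 105 = 735 pt.
4 columns + 3 gaps: 4c + 3·18 = 735.
4c = 735 − 54 = 681, so c = 170.25 pt.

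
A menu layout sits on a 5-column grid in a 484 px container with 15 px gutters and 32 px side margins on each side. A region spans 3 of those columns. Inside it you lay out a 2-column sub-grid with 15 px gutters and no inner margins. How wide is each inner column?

115.5 px

Subtract both margins: 484 − 2·32 = 420 px.
420 − 4·15 = 360; ÷5 gives c = 72 px.
3 columns plus 2 gutters: 216 + 30 = 246 px.
2d + 1·15 = 246 → 2d = 231 → d = 115.5 px.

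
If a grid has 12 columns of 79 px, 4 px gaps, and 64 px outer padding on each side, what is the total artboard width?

Adding margins, columns and gutters: 128 + 948 + 44 = 1120 px.

1120 px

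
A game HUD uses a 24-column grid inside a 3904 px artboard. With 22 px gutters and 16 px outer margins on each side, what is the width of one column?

140.25 px

Take off 32 px of margins, leaving 3872 px.
Subtracting 23 gutters of 22 leaves 3366 for 24 columns, so c = 140.25 px.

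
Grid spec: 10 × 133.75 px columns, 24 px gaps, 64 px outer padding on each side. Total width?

Total width: 2·64 + 10·133.75 + 9·24 = 1681.5 px.

1681.5 px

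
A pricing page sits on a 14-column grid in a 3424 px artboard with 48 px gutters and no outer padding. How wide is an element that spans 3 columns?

696 px

14c + 13·48 = 3424 → 14c = 2800 → c = 200 px.
3 columns plus 2 gutters: 600 + 96 = 696 px.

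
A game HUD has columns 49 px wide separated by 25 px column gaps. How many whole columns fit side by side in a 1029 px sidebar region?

14 columns: 14·49 + 13·25 = 1011 px ≤ 1029.
15 columns: 1085 px > 1029. So 14.

14 columns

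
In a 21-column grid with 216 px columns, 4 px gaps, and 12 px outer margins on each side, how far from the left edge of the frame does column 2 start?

232 px

Each column+gutter stride is 220 px; 1 of them past the 12 px margin is 12 + 220 = 232 px.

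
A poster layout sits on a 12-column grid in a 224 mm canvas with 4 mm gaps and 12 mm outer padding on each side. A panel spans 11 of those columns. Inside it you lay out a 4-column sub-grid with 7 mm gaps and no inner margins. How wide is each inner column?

Outer content = 224 − 2·12 = 200 mm.
12 columns + 11 gaps: 12c + 11·4 = 200.
12c = 200 − 44 = 156, so c = 13 mm.
11-column span = 11·13 + 10·4 = 183 mm.
4 columns + 3 gaps: 4d + 3·7 = 183.
4d = 183 − 21 = 162, so d = 40.5 mm.

40.5 mm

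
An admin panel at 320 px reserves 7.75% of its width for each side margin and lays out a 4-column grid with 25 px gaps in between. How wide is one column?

48.85 px

Each margin = 7.75% of 320 = 24.8 px; content = 320 − 2·24.8 = 270.4 px.
4 columns + 3 gaps: 4c + 3·25 = 270.4.
4c = 270.4 − 75 = 195.4, so c = 48.85 px.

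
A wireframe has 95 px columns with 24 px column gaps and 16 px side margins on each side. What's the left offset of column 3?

Before column 3: the margin + 2 columns + 2 column gaps.
Offset = 16 + 2·(95 + 24) = 16 + 238 = 254 px.

254 px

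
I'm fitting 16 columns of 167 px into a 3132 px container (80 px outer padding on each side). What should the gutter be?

Take off 160 px of margins, leaving 2972 px.
Columns use 2672 px, leaving 300 px across 15 gutters = 20 px each.

20 px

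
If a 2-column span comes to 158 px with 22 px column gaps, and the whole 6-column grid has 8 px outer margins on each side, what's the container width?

158 − 1·22 = 136; ÷2 gives c = 68 px.
Container = 2·8 + 6·68 + 5·22 = 16 + 408 + 110 = 534 px.

534 px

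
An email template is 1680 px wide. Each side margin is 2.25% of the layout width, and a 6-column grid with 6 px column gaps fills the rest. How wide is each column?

Margins: 2.25% × 1680 = 37.8 px each, so content = 1680 − 75.6 = 1604.4 px.
6c + 5·6 = 1604.4 → 6c = 1574.4 → c = 262.4 px.

262.4 px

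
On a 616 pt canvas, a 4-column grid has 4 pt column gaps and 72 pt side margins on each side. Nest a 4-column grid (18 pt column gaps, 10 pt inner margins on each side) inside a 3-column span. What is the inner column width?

Subtract both margins: 616 − 2·72 = 472 pt.
Subtracting 3 column gaps of 4 leaves 460 for 4 columns, so c = 115 pt.
Span of 3: 3·115 + 2·4 = 345 + 8 = 353 pt.
Inner content = 353 − 2·10 = 333 pt.
333 − 3·18 = 279; ÷4 gives d = 69.75 pt.

69.75 pt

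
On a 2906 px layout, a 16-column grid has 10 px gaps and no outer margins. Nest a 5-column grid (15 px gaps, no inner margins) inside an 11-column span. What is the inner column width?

2906 − 15·10 = 2756; ÷16 gives c = 172.25 px.
Span of 11: 11·172.25 + 10·10 = 1894.75 + 100 = 1994.75 px.
5d + 4·15 = 1994.75 → 5d = 1934.75 → d = 386.95 px.

386.95 px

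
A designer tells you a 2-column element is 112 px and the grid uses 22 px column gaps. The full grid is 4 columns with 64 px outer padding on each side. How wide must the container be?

112 − 1·22 = 90; ÷2 gives c = 45 px.
Adding margins, columns and gutters: 128 + 180 + 66 = 374 px.

374 px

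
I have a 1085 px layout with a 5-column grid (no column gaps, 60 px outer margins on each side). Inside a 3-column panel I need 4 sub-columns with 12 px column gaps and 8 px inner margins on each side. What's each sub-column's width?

Subtract both margins: 1085 − 2·60 = 965 px.
5c = 965 → c = 193 px.
With no column gaps, 3 columns span 3·193 = 579 px.
Inner content = 579 − 2·8 = 563 px.
4 columns + 3 column gaps: 4d + 3·12 = 563.
4d = 563 − 36 = 527, so d = 131.75 px.

131.75 px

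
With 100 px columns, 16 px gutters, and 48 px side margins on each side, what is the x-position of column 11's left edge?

Before column 11: the margin + 10 columns + 10 gutters.
Offset = 48 + 10·(100 + 16) = 48 + 1160 = 1208 px.

1208 px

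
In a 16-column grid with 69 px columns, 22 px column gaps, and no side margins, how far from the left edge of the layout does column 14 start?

1183 px

No margin, so column 14 starts at 13·(column + gutter) = 13·91 = 1183 px.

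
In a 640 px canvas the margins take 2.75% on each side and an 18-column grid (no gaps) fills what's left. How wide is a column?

33.6 px

Each margin = 2.75% of 640 = 17.6 px; content = 640 − 2·17.6 = 604.8 px.
With no gaps, each column is 604.8/18 = 33.6 px.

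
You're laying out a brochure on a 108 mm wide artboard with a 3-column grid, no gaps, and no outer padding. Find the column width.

3c = 108 → c = 36 mm.

36 mm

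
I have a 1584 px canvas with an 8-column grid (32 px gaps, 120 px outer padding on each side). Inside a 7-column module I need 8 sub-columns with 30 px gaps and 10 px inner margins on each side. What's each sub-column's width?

117.75 px

Inside the margins: 1584 − 240 = 1344 px.
8c + 7·32 = 1344 → 8c = 1120 → c = 140 px.
7 columns plus 6 gaps: 980 + 192 = 1172 px.
Inner content = 1172 − 2·10 = 1152 px.
8d + 7·30 = 1152 → 8d = 942 → d = 117.75 px.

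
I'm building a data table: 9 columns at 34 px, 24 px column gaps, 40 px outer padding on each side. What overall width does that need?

Total width: 2·40 + 9·34 + 8·24 = 578 px.

578 px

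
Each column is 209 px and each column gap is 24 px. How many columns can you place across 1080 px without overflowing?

4 columns: 4·209 + 3·24 = 908 px ≤ 1080.
5 columns: 1141 px > 1080. So 4.

4 columns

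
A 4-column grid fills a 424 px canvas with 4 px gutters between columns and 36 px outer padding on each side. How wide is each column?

85 px

Content width = 424 − 2·36 = 352 px.
352 − 3·4 = 340; ÷4 gives c = 85 px.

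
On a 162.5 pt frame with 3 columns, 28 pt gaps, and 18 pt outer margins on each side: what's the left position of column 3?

Content = 162.5 − 2·18 = 126.5 pt.
Subtracting 2 gaps of 28 leaves 70.5 for 3 columns, so c = 23.5 pt.
Each column+gutter stride is 51.5 pt; 2 of them past the 18 pt margin is 18 + 103 = 121 pt.

121 pt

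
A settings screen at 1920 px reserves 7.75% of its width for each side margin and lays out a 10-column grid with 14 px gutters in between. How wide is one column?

1920 × (1 − 2·7.75%) = 1920 × 84.5% = 1622.4 px for the columns.
Subtracting 9 gutters of 14 leaves 1496.4 for 10 columns, so c = 149.64 px.

149.64 px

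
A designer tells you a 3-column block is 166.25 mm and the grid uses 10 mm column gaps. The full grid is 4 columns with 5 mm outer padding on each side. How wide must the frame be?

3 columns + 2 column gaps: 3c + 2·10 = 166.25.
3c = 166.25 − 20 = 146.25, so c = 48.75 mm.
Frame = 2·5 + 4·48.75 + 3·10 = 10 + 195 + 30 = 235 mm.

235 mm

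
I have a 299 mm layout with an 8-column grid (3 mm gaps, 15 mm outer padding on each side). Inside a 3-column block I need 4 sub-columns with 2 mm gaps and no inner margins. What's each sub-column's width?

23.25 mm

Outer content = 299 − 2·15 = 269 mm.
269 − 7·3 = 248; ÷8 gives c = 31 mm.
Span of 3: 3·31 + 2·3 = 93 + 6 = 99 mm.
4 columns + 3 gaps: 4d + 3·2 = 99.
4d = 99 − 6 = 93, so d = 23.25 mm.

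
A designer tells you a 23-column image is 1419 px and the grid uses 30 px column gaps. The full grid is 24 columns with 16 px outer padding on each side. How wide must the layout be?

1514 px

23c + 22·30 = 1419 → 23c = 759 → c = 33 px.
Adding margins, columns and gutters: 32 + 792 + 690 = 1514 px.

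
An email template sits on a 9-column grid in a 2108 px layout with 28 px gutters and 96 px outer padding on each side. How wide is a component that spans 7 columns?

Take off 192 px of margins, leaving 1916 px.
9 columns + 8 gutters: 9c + 8·28 = 1916.
9c = 1916 − 224 = 1692, so c = 188 px.
7-column span = 7·188 + 6·28 = 1484 px.

1484 px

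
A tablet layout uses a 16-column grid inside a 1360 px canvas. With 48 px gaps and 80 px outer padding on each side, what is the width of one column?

30 px

Content width = 1360 − 2·80 = 1200 px.
16 columns + 15 gaps: 16c + 15·48 = 1200.
16c = 1200 − 720 = 480, so c = 30 px.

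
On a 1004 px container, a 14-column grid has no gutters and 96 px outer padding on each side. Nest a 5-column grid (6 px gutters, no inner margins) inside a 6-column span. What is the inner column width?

Outer content = 1004 − 2·96 = 812 px.
812 / 14 = 58 px per column.
With no gutters, 6 columns span 6·58 = 348 px.
5 columns + 4 gutters: 5d + 4·6 = 348.
5d = 348 − 24 = 324, so d = 64.8 px.

64.8 px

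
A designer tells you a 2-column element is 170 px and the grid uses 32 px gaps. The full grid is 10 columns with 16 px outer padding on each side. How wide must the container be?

1010 px

2 columns + 1 gap: 2c + 1·32 = 170.
2c = 170 − 32 = 138, so c = 69 px.
Adding margins, columns and gutters: 32 + 690 + 288 = 1010 px.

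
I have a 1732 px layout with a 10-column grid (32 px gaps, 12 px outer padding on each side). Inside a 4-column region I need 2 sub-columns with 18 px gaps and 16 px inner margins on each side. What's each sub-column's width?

307 px

Subtract both margins: 1732 − 2·12 = 1708 px.
10 columns + 9 gaps: 10c + 9·32 = 1708.
10c = 1708 − 288 = 1420, so c = 142 px.
4-column span = 4·142 + 3·32 = 664 px.
Inner content = 664 − 2·16 = 632 px.
2 columns + 1 gap: 2d + 1·18 = 632.
2d = 632 − 18 = 614, so d = 307 px.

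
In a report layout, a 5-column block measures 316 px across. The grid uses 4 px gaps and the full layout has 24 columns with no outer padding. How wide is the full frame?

1532 px

5c + 4·4 = 316 → 5c = 300 → c = 60 px.
Frame = 24·60 + 23·4 = 1440 + 92 = 1532 px.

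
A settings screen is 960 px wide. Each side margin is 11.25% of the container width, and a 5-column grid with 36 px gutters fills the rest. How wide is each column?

120 px

Margins: 11.25% × 960 = 108 px each, so content = 960 − 216 = 744 px.
5c + 4·36 = 744 → 5c = 600 → c = 120 px.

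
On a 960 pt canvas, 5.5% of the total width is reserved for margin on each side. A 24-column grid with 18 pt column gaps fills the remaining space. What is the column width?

Each margin = 5.5% of 960 = 52.8 pt; content = 960 − 2·52.8 = 854.4 pt.
854.4 − 23·18 = 440.4; ÷24 gives c = 18.35 pt.

18.35 pt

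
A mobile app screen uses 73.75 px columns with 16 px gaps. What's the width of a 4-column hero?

4 columns plus 3 gaps: 295 + 48 = 343 px.

343 px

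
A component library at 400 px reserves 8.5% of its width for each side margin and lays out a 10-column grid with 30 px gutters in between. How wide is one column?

6.2 px

Each margin = 8.5% of 400 = 34 px; content = 400 − 2·34 = 332 px.
10c + 9·30 = 332 → 10c = 62 → c = 6.2 px.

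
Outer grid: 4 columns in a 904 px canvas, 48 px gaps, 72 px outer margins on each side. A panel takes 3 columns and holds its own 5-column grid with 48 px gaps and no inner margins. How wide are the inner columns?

Take off 144 px of margins, leaving 760 px.
760 − 3·48 = 616; ÷4 gives c = 154 px.
3 columns plus 2 gaps: 462 + 96 = 558 px.
5d + 4·48 = 558 → 5d = 366 → d = 73.2 px.

73.2 px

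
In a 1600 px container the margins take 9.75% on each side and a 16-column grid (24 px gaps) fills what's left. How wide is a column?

1600 × (1 − 2·9.75%) = 1600 × 80.5% = 1288 px for the columns.
16 columns + 15 gaps: 16c + 15·24 = 1288.
16c = 1288 − 360 = 928, so c = 58 px.

58 px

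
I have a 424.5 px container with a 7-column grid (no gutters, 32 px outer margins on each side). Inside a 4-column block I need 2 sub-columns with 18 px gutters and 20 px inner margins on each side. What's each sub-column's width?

74 px

Subtract both margins: 424.5 − 2·32 = 360.5 px.
With no gutters, each column is 360.5/7 = 51.5 px.
With no gutters, 4 columns span 4·51.5 = 206 px.
Inner content = 206 − 2·20 = 166 px.
2 columns + 1 gutter: 2d + 1·18 = 166.
2d = 166 − 18 = 148, so d = 74 px.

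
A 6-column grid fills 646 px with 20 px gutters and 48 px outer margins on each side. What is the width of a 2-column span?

170 px

Take off 96 px of margins, leaving 550 px.
Subtracting 5 gutters of 20 leaves 450 for 6 columns, so c = 75 px.
2 columns plus 1 gutter: 150 + 20 = 170 px.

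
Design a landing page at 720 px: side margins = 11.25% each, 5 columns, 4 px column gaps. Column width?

720 × (1 − 2·11.25%) = 720 × 77.5% = 558 px for the columns.
558 − 4·4 = 542; ÷5 gives c = 108.4 px.

108.4 px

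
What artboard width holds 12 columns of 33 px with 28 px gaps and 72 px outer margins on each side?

848 px

Total width: 2·72 + 12·33 + 11·28 = 848 px.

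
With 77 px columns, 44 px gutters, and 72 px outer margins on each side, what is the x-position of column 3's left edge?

Before column 3: the margin + 2 columns + 2 gutters.
Offset = 72 + 2·(77 + 44) = 72 + 242 = 314 px.

314 px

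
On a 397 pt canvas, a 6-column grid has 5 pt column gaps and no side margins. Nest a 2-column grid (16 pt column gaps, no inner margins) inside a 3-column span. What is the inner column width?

90 pt

Subtracting 5 column gaps of 5 leaves 372 for 6 columns, so c = 62 pt.
3 columns plus 2 column gaps: 186 + 10 = 196 pt.
Subtracting 1 column gap of 16 leaves 180 for 2 columns, so d = 90 pt.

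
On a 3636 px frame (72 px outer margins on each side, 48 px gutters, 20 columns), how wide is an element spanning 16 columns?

Inside the margins: 3636 − 144 = 3492 px.
20 columns + 19 gutters: 20c + 19·48 = 3492.
20c = 3492 − 912 = 2580, so c = 129 px.
16 columns plus 15 gutters: 2064 + 720 = 2784 px.

2784 px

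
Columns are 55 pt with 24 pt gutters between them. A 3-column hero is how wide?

213 pt

3 columns plus 2 gutters: 165 + 48 = 213 pt.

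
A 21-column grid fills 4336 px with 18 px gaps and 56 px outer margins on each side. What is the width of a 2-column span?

386 px

Content width = 4336 − 2·56 = 4224 px.
4224 − 20·18 = 3864; ÷21 gives c = 184 px.
2 columns plus 1 gap: 368 + 18 = 386 px.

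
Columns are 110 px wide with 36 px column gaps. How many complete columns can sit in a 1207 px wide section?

Each extra column adds 110 + 36 = 146 px.
(1207 + 36) / 146 = 8.51, so 8 columns fit.

8 columns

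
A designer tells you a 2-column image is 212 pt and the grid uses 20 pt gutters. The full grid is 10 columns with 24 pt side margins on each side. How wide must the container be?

2 columns + 1 gutter: 2c + 1·20 = 212.
2c = 212 − 20 = 192, so c = 96 pt.
Adding margins, columns and gutters: 48 + 960 + 180 = 1188 pt.

1188 pt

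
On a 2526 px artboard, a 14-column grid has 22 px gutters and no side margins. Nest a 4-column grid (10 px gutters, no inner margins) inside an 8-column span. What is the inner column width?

2526 − 13·22 = 2240; ÷14 gives c = 160 px.
8 columns plus 7 gutters: 1280 + 154 = 1434 px.
1434 − 3·10 = 1404; ÷4 gives d = 351 px.

351 px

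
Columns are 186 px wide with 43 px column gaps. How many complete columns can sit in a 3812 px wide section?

16 columns: 16·186 + 15·43 = 3621 px ≤ 3812.
17 columns: 3850 px > 3812. So 16.

16 columns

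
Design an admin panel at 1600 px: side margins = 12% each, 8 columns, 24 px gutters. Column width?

131 px

Each margin = 12% of 1600 = 192 px; content = 1600 − 2·192 = 1216 px.
8 columns + 7 gutters: 8c + 7·24 = 1216.
8c = 1216 − 168 = 1048, so c = 131 px.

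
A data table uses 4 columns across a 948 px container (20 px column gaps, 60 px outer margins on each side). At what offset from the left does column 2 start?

Take off 120 px of margins, leaving 828 px.
4c + 3·20 = 828 → 4c = 768 → c = 192 px.
Before column 2: the margin + 1 column + 1 column gap.
Offset = 60 + 1·(192 + 20) = 60 + 212 = 272 px.

272 px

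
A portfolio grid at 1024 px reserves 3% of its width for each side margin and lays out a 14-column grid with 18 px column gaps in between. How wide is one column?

1024 × (1 − 2·3%) = 1024 × 94% = 962.56 px for the columns.
14 columns + 13 column gaps: 14c + 13·18 = 962.56.
14c = 962.56 − 234 = 728.56, so c = 52.04 px.

52.04 px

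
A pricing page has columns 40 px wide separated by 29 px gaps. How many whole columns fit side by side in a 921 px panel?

13 columns: 13·40 + 12·29 = 868 px ≤ 921.
14 columns: 937 px > 921. So 13.

13 columns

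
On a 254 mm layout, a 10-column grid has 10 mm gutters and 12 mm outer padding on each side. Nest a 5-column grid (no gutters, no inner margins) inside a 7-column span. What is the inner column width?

31.6 mm

Inside the margins: 254 − 24 = 230 mm.
10c + 9·10 = 230 → 10c = 140 → c = 14 mm.
7 columns plus 6 gutters: 98 + 60 = 158 mm.
5d = 158 → d = 31.6 mm.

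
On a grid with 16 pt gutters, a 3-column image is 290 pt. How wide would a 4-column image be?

290 − 2·16 = 258; ÷3 gives c = 86 pt.
Span of 4: 4·86 + 3·16 = 344 + 48 = 392 pt.

392 pt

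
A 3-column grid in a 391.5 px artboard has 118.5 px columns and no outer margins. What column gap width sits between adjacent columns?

3 columns take 3·118.5 = 355.5 px; remaining 36 splits into 2 column gaps.
g = 36 / 2 = 18 px.

18 px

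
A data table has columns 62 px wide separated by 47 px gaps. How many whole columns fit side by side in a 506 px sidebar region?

5 columns

Each extra column adds 62 + 47 = 109 px.
(506 + 47) / 109 = 5.07, so 5 columns fit.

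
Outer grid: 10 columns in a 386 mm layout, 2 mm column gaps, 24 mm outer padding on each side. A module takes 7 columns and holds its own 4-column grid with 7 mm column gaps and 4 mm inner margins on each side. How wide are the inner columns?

51.75 mm

Outer content = 386 − 2·24 = 338 mm.
10c + 9·2 = 338 → 10c = 320 → c = 32 mm.
7 columns plus 6 column gaps: 224 + 12 = 236 mm.
Inner content = 236 − 2·4 = 228 mm.
Subtracting 3 column gaps of 7 leaves 207 for 4 columns, so d = 51.75 mm.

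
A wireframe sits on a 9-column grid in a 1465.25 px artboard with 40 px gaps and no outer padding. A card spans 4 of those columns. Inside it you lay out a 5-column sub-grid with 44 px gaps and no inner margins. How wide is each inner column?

90.6 px

Subtracting 8 gaps of 40 leaves 1145.25 for 9 columns, so c = 127.25 px.
Span of 4: 4·127.25 + 3·40 = 509 + 120 = 629 px.
629 − 4·44 = 453; ÷5 gives d = 90.6 px.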